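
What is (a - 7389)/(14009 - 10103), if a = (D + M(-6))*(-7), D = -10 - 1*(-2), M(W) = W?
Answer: -7291/3906 ≈ -1.8666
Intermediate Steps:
D = -8 (D = -10 + 2 = -8)
a = 98 (a = (-8 - 6)*(-7) = -14*(-7) = 98)
(a - 7389)/(14009 - 10103) = (98 - 7389)/(14009 - 10103) = -7291/3906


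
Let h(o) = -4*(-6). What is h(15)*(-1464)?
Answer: -35136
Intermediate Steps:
h(o) = 24
h(15)*(-1464) = 24*(-1464) = -35136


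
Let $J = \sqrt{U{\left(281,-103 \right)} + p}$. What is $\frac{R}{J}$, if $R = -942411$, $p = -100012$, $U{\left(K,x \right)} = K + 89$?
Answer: $\frac{314137 i \sqrt{99642}}{33214} \approx 2985.5 i$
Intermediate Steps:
$U{\left(K,x \right)} = 89 + K$
$J = i \sqrt{99642}$ ($J = \sqrt{\left(89 + 281\right) - 100012} = \sqrt{370 - 100012} = \sqrt{-99642} = i \sqrt{99642} \approx 315.66 i$)
$\frac{R}{J} = - \frac{942411}{i \sqrt{99642}} = - 942411 \left(- \frac{i \sqrt{99642}}{99642}\right) = \frac{314137 i \sqrt{99642}}{33214}$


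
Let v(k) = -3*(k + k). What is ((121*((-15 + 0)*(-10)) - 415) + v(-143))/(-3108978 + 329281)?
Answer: -18593/2779697 ≈ -0.0066889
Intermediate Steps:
v(k) = -6*k
((121*((-15 + 0)*(-10)) - 415) + v(-143))/(-3108978 + 329281) = ((121*((-15 + 0)*(-10)) - 415) - 6*(-143))/(-3108978 + 329281) = ((121*(-15*(-10)) - 415) + 858)/(-2779697) = ((121*150 - 415) + 858)*(-1/2779697) = ((18150 - 415) + 858)*(-1/2779697) = (17735 + 858)*(-1/2779697) = 18593*(-1/2779697) = -18593/2779697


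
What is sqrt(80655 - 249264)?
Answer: 7*I*sqrt(3441) ≈ 410.62*I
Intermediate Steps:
sqrt(80655 - 249264) = sqrt(-168609) = 7*I*sqrt(3441)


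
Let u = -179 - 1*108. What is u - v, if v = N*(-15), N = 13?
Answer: -92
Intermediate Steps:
u = -287 (u = -179 - 108 = -287)
v = -195 (v = 13*(-15) = -195)
u - v = -287 - 1*(-195) = -287 + 195 = -92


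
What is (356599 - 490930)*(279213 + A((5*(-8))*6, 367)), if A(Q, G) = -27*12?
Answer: -37463438259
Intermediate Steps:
A(Q, G) = -324
(356599 - 490930)*(279213 + A((5*(-8))*6, 367)) = (356599 - 490930)*(279213 - 324) = -134331*278889 = -37463438259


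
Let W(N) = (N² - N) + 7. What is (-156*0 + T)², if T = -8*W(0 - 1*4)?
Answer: 46656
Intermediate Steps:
W(N) = 7 + N² - N
T = -216 (T = -8*(7 + (0 - 1*4)² - (0 - 1*4)) = -8*(7 + (0 - 4)² - (0 - 4)) = -8*(7 + (-4)² - 1*(-4)) = -8*(7 + 16 + 4) = -8*27 = -216)
(-156*0 + T)² = (-156*0 - 216)² = (0 - 216)² = (-216)² = 46656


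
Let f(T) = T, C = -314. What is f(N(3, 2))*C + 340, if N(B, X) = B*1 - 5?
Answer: 968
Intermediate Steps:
N(B, X) = -5 + B (N(B, X) = B - 5 = -5 + B)
f(N(3, 2))*C + 340 = (-5 + 3)*(-314) + 340 = -2*(-314) + 340 = 628 + 340 = 968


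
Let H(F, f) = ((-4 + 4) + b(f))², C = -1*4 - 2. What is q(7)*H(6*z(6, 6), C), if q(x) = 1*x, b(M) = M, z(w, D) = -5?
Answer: 252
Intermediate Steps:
C = -6 (C = -4 - 2 = -6)
q(x) = x
H(F, f) = f² (H(F, f) = ((-4 + 4) + f)² = (0 + f)² = f²)
q(7)*H(6*z(6, 6), C) = 7*(-6)² = 7*36 = 252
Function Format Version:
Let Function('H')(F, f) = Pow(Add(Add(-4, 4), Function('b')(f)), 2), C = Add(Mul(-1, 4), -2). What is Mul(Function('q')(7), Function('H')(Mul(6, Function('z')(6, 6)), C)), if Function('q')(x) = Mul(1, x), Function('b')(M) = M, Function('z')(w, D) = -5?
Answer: 252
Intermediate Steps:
C = -6 (C = Add(-4, -2) = -6)
Function('q')(x) = x
Function('H')(F, f) = Pow(f, 2) (Function('H')(F, f) = Pow(Add(Add(-4, 4), f), 2) = Pow(Add(0, f), 2) = Pow(f, 2))
Mul(Function('q')(7), Function('H')(Mul(6, Function('z')(6, 6)), C)) = Mul(7, Pow(-6, 2)) = Mul(7, 36) = 252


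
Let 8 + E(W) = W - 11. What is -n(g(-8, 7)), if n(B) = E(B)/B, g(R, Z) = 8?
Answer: 11/8 ≈ 1.3750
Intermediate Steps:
E(W) = -19 + W (E(W) = -8 + (W - 11) = -8 + (-11 + W) = -19 + W)
n(B) = (-19 + B)/B
-n(g(-8, 7)) = -(-19 + 8)/8 = -(-11)/8 = -1*(-11/8) = 11/8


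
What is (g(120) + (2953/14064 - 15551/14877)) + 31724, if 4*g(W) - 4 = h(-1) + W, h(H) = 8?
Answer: 2214782132471/69743376 ≈ 31756.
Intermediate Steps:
g(W) = 3 + W/4 (g(W) = 1 + (8 + W)/4 = 1 + (2 + W/4) = 3 + W/4)
(g(120) + (2953/14064 - 15551/14877)) + 31724 = ((3 + (¼)*120) + (2953/14064 - 15551/14877)) + 31724 = ((3 + 30) + (2953*(1/14064) - 15551*1/14877)) + 31724 = (33 + (2953/14064 - 15551/14877)) + 31724 = (33 - 58259161/69743376) + 31724 = 2243272247/69743376 + 31724 = 2214782132471/69743376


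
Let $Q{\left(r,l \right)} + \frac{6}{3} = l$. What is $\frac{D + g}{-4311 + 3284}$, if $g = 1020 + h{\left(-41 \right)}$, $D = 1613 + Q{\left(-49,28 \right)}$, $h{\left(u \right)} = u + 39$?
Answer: $- \frac{2657}{1027} \approx -2.5871$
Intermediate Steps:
$Q{\left(r,l \right)} = -2 + l$
$h{\left(u \right)} = 39 + u$
$D = 1639$ ($D = 1613 + \left(-2 + 28\right) = 1613 + 26 = 1639$)
$g = 1018$ ($g = 1020 + \left(39 - 41\right) = 1020 - 2 = 1018$)
$\frac{D + g}{-4311 + 3284} = \frac{1639 + 1018}{-4311 + 3284} = \frac{2657}{-1027} = 2657 \left(- \frac{1}{1027}\right) = - \frac{2657}{1027}$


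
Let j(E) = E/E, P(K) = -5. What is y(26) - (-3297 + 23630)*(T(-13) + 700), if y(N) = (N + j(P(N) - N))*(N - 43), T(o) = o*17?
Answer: -9739966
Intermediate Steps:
T(o) = 17*o
j(E) = 1
y(N) = (1 + N)*(-43 + N) (y(N) = (N + 1)*(N - 43) = (1 + N)*(-43 + N))
y(26) - (-3297 + 23630)*(T(-13) + 700) = (-43 + 26² - 42*26) - (-3297 + 23630)*(17*(-13) + 700) = (-43 + 676 - 1092) - 20333*(-221 + 700) = -459 - 20333*479 = -459 - 1*9739507 = -459 - 9739507 = -9739966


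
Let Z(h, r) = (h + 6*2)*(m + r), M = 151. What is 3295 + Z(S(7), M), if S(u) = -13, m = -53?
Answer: 3197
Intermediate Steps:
Z(h, r) = (-53 + r)*(12 + h) (Z(h, r) = (h + 6*2)*(-53 + r) = (h + 12)*(-53 + r) = (12 + h)*(-53 + r) = (-53 + r)*(12 + h))
3295 + Z(S(7), M) = 3295 + (-636 - 53*(-13) + 12*151 - 13*151) = 3295 + (-636 + 689 + 1812 - 1963) = 3295 - 98 = 3197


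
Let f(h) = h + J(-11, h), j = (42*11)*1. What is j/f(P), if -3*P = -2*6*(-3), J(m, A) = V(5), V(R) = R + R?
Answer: -231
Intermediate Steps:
V(R) = 2*R
j = 462 (j = 462*1 = 462)
J(m, A) = 10 (J(m, A) = 2*5 = 10)
P = -12 (P = -(-2*6)*(-3)/3 = -(-4)*(-3) = -1/3*36 = -12)
f(h) = 10 + h (f(h) = h + 10 = 10 + h)
j/f(P) = 462/(10 - 12) = 462/(-2) = 462*(-1/2) = -231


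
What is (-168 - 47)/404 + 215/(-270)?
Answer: -14491/10908 ≈ -1.3285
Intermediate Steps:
(-168 - 47)/404 + 215/(-270) = -215*1/404 + 215*(-1/270) = -215/404 - 43/54 = -14491/10908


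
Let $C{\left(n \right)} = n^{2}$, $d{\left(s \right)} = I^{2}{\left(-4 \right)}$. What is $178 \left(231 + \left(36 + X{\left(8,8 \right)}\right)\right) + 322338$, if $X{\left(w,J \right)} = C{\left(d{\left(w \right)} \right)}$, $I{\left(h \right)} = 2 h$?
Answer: $1098952$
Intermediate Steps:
$d{\left(s \right)} = 64$ ($d{\left(s \right)} = \left(2 \left(-4\right)\right)^{2} = \left(-8\right)^{2} = 64$)
$X{\left(w,J \right)} = 4096$ ($X{\left(w,J \right)} = 64^{2} = 4096$)
$178 \left(231 + \left(36 + X{\left(8,8 \right)}\right)\right) + 322338 = 178 \left(231 + \left(36 + 4096\right)\right) + 322338 = 178 \left(231 + 4132\right) + 322338 = 178 \cdot 4363 + 322338 = 776614 + 322338 = 1098952$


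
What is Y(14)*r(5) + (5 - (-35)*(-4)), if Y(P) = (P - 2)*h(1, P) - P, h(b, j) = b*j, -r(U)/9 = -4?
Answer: 5409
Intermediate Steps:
r(U) = 36 (r(U) = -9*(-4) = 36)
Y(P) = -P + P*(-2 + P) (Y(P) = (P - 2)*(1*P) - P = (-2 + P)*P - P = P*(-2 + P) - P = -P + P*(-2 + P))
Y(14)*r(5) + (5 - (-35)*(-4)) = (14*(-3 + 14))*36 + (5 - (-35)*(-4)) = (14*11)*36 + (5 - 7*20) = 154*36 + (5 - 140) = 5544 - 135 = 5409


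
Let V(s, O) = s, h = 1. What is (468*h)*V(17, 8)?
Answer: 7956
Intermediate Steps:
(468*h)*V(17, 8) = (468*1)*17 = 468*17 = 7956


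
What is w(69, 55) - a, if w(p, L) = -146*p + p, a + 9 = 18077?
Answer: -28073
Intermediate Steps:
a = 18068 (a = -9 + 18077 = 18068)
w(p, L) = -145*p
w(69, 55) - a = -145*69 - 1*18068 = -10005 - 18068 = -28073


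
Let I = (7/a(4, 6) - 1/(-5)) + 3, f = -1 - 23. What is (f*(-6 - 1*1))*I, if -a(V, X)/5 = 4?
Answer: 2394/5 ≈ 478.80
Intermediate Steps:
f = -24
a(V, X) = -20 (a(V, X) = -5*4 = -20)
I = 57/20 (I = (7/(-20) - 1/(-5)) + 3 = (7*(-1/20) - 1*(-1/5)) + 3 = (-7/20 + 1/5) + 3 = -3/20 + 3 = 57/20 ≈ 2.8500)
(f*(-6 - 1*1))*I = -24*(-6 - 1*1)*(57/20) = -24*(-6 - 1)*(57/20) = -24*(-7)*(57/20) = 168*(57/20) = 2394/5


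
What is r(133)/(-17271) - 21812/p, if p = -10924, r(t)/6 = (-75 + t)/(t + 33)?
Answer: 2605454045/1304956461 ≈ 1.9966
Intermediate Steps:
r(t) = 6*(-75 + t)/(33 + t) (r(t) = 6*((-75 + t)/(t + 33)) = 6*((-75 + t)/(33 + t)) = 6*(-75 + t)/(33 + t))
r(133)/(-17271) - 21812/p = (6*(-75 + 133)/(33 + 133))/(-17271) - 21812/(-10924) = (6*58/166)*(-1/17271) - 21812*(-1/10924) = (6*(1/166)*58)*(-1/17271) + 5453/2731 = (174/83)*(-1/17271) + 5453/2731 = -58/477831 + 5453/2731 = 2605454045/1304956461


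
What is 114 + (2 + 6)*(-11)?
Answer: 26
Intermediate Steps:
114 + (2 + 6)*(-11) = 114 + 8*(-11) = 114 - 88 = 26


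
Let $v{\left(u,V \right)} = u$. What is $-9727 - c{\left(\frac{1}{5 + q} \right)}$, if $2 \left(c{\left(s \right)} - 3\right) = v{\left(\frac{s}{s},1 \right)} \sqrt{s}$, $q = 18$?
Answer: $-9730 - \frac{\sqrt{23}}{46} \approx -9730.1$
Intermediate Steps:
$c{\left(s \right)} = 3 + \frac{\sqrt{s}}{2}$ ($c{\left(s \right)} = 3 + \frac{\frac{s}{s} \sqrt{s}}{2} = 3 + \frac{1 \sqrt{s}}{2} = 3 + \frac{\sqrt{s}}{2}$)
$-9727 - c{\left(\frac{1}{5 + q} \right)} = -9727 - \left(3 + \frac{\sqrt{\frac{1}{5 + 18}}}{2}\right) = -9727 - \left(3 + \frac{\sqrt{\frac{1}{23}}}{2}\right) = -9727 - \left(3 + \frac{1}{2 \sqrt{23}}\right) = -9727 - \left(3 + \frac{\frac{1}{23} \sqrt{23}}{2}\right) = -9727 - \left(3 + \frac{\sqrt{23}}{46}\right) = -9730 - \frac{\sqrt{23}}{46}$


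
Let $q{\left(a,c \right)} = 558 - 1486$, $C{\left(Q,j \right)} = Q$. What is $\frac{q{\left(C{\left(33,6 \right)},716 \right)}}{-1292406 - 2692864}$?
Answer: $\frac{464}{1992635} \approx 0.00023286$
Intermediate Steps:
$q{\left(a,c \right)} = -928$ ($q{\left(a,c \right)} = 558 - 1486 = -928$)
$\frac{q{\left(C{\left(33,6 \right)},716 \right)}}{-1292406 - 2692864} = - \frac{928}{-1292406 - 2692864} = - \frac{928}{-3985270} = \left(-928\right) \left(- \frac{1}{3985270}\right) = \frac{464}{1992635}$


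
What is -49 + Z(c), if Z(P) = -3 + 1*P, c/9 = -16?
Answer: -196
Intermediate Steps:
c = -144 (c = 9*(-16) = -144)
Z(P) = -3 + P
-49 + Z(c) = -49 + (-3 - 144) = -49 - 147 = -196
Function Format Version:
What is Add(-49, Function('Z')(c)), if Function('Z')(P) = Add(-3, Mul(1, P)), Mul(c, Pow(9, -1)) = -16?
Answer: -196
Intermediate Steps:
c = -144 (c = Mul(9, -16) = -144)
Function('Z')(P) = Add(-3, P)
Add(-49, Function('Z')(c)) = Add(-49, Add(-3, -144)) = Add(-49, -147) = -196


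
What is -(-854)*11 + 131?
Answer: 9525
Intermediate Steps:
-(-854)*11 + 131 = -122*(-77) + 131 = 9394 + 131 = 9525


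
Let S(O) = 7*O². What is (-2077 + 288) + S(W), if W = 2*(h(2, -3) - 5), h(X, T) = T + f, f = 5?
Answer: -1537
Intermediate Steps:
h(X, T) = 5 + T (h(X, T) = T + 5 = 5 + T)
W = -6 (W = 2*((5 - 3) - 5) = 2*(2 - 5) = 2*(-3) = -6)
(-2077 + 288) + S(W) = (-2077 + 288) + 7*(-6)² = -1789 + 7*36 = -1789 + 252 = -1537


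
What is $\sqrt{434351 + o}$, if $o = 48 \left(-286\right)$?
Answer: $\sqrt{420623} \approx 648.55$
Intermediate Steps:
$o = -13728$
$\sqrt{434351 + o} = \sqrt{434351 - 13728} = \sqrt{420623}$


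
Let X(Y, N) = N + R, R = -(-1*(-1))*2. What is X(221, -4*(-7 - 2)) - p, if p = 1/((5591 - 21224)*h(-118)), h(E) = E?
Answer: 62719595/1844694 ≈ 34.000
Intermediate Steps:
R = -2 ≈ -2.0000
X(Y, N) = -2 + N (X(Y, N) = N - 2 = -2 + N)
p = 1/1844694 (p = 1/((5591 - 21224)*(-118)) = -1/118/(-15633) = -1/15633*(-1/118) = 1/1844694 ≈ 5.4210e-7)
X(221, -4*(-7 - 2)) - p = (-2 - 4*(-7 - 2)) - 1*1/1844694 = (-2 - 4*(-9)) - 1/1844694 = (-2 + 36) - 1/1844694 = 34 - 1/1844694 = 62719595/1844694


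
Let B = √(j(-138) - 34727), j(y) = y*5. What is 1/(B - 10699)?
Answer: -10699/114504018 - I*√35417/114504018 ≈ -9.3438e-5 - 1.6436e-6*I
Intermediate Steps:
j(y) = 5*y
B = I*√35417 (B = √(5*(-138) - 34727) = √(-690 - 34727) = √(-35417) = I*√35417 ≈ 188.19*I)
1/(B - 10699) = 1/(I*√35417 - 10699) = 1/(-10699 + I*√35417)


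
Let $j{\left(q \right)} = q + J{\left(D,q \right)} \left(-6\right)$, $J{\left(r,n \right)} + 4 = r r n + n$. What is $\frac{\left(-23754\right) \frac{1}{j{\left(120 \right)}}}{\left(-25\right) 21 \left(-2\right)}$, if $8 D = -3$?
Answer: $\frac{15836}{474075} \approx 0.033404$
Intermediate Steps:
$D = - \frac{3}{8}$ ($D = \frac{1}{8} \left(-3\right) = - \frac{3}{8} \approx -0.375$)
$J{\left(r,n \right)} = -4 + n + n r^{2}$ ($J{\left(r,n \right)} = -4 + \left(r r n + n\right) = -4 + \left(r^{2} n + n\right) = -4 + \left(n r^{2} + n\right) = -4 + \left(n + n r^{2}\right) = -4 + n + n r^{2}$)
$j{\left(q \right)} = 24 - \frac{187 q}{32}$ ($j{\left(q \right)} = q + \left(-4 + q + q \left(- \frac{3}{8}\right)^{2}\right) \left(-6\right) = q + \left(-4 + q + q \frac{9}{64}\right) \left(-6\right) = q + \left(-4 + q + \frac{9 q}{64}\right) \left(-6\right) = q + \left(-4 + \frac{73 q}{64}\right) \left(-6\right) = q - \left(-24 + \frac{219 q}{32}\right) = 24 - \frac{187 q}{32}$)
$\frac{\left(-23754\right) \frac{1}{j{\left(120 \right)}}}{\left(-25\right) 21 \left(-2\right)} = \frac{\left(-23754\right) \frac{1}{24 - \frac{2805}{4}}}{\left(-25\right) 21 \left(-2\right)} = \frac{\left(-23754\right) \frac{1}{24 - \frac{2805}{4}}}{\left(-525\right) \left(-2\right)} = \frac{\left(-23754\right) \frac{1}{- \frac{2709}{4}}}{1050} = \left(-23754\right) \left(- \frac{4}{2709}\right) \frac{1}{1050} = \frac{31672}{903} \cdot \frac{1}{1050} = \frac{15836}{474075}$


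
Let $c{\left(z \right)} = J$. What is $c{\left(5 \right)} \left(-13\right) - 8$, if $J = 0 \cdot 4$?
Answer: $-8$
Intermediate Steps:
$J = 0$
$c{\left(z \right)} = 0$
$c{\left(5 \right)} \left(-13\right) - 8 = 0 \left(-13\right) - 8 = 0 - 8 = -8$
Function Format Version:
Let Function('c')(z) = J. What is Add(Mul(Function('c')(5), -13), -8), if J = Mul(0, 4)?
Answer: -8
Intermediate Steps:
J = 0
Function('c')(z) = 0
Add(Mul(Function('c')(5), -13), -8) = Add(Mul(0, -13), -8) = Add(0, -8) = -8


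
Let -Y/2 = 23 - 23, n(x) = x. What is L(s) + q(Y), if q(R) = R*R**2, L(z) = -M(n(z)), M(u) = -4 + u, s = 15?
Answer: -11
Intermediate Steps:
Y = 0 (Y = -2*(23 - 23) = -2*0 = 0)
L(z) = 4 - z (L(z) = -(-4 + z) = 4 - z)
q(R) = R**3
L(s) + q(Y) = (4 - 1*15) + 0**3 = (4 - 15) + 0 = -11 + 0 = -11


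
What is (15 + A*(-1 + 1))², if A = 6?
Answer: 225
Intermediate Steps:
(15 + A*(-1 + 1))² = (15 + 6*(-1 + 1))² = (15 + 6*0)² = (15 + 0)² = 15² = 225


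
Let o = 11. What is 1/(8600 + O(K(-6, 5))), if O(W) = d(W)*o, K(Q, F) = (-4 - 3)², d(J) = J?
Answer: 1/9139 ≈ 0.00010942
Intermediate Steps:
K(Q, F) = 49 (K(Q, F) = (-7)² = 49)
O(W) = 11*W (O(W) = W*11 = 11*W)
1/(8600 + O(K(-6, 5))) = 1/(8600 + 11*49) = 1/(8600 + 539) = 1/9139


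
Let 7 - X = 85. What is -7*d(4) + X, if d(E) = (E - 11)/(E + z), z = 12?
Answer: -1199/16 ≈ -74.938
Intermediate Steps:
X = -78 (X = 7 - 1*85 = 7 - 85 = -78)
d(E) = (-11 + E)/(12 + E) (d(E) = (E - 11)/(E + 12) = (-11 + E)/(12 + E))
-7*d(4) + X = -7*(-11 + 4)/(12 + 4) - 78 = -7*(-7)/16 - 78 = -7*(-7/16) - 78 = 49/16 - 78 = -1199/16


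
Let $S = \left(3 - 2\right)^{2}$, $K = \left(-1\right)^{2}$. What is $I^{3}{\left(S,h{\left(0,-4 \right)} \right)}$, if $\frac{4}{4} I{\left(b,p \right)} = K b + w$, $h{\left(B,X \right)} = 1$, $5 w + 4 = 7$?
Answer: $\frac{512}{125} \approx 4.096$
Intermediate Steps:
$w = \frac{3}{5}$ ($w = - \frac{4}{5} + \frac{1}{5} \cdot 7 = - \frac{4}{5} + \frac{7}{5} = \frac{3}{5} \approx 0.6$)
$K = 1$
$S = 1$ ($S = 1^{2} = 1$)
$I{\left(b,p \right)} = \frac{3}{5} + b$ ($I{\left(b,p \right)} = 1 b + \frac{3}{5} = b + \frac{3}{5} = \frac{3}{5} + b$)
$I^{3}{\left(S,h{\left(0,-4 \right)} \right)} = \left(\frac{3}{5} + 1\right)^{3} = \left(\frac{8}{5}\right)^{3} = \frac{512}{125}$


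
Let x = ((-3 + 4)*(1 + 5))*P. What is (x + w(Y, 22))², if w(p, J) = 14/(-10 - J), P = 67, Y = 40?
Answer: 41280625/256 ≈ 1.6125e+5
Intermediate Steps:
x = 402 (x = ((-3 + 4)*(1 + 5))*67 = (1*6)*67 = 6*67 = 402)
(x + w(Y, 22))² = (402 - 14/(10 + 22))² = (402 - 14/32)² = (402 - 14*1/32)² = (402 - 7/16)² = (6425/16)² = 41280625/256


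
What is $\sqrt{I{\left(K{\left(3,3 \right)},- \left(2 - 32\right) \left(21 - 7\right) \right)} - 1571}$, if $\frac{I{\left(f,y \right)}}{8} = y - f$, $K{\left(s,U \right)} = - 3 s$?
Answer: $\sqrt{1861} \approx 43.139$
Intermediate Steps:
$I{\left(f,y \right)} = - 8 f + 8 y$ ($I{\left(f,y \right)} = 8 \left(y - f\right) = - 8 f + 8 y$)
$\sqrt{I{\left(K{\left(3,3 \right)},- \left(2 - 32\right) \left(21 - 7\right) \right)} - 1571} = \sqrt{\left(- 8 \left(\left(-3\right) 3\right) + 8 \left(- \left(2 - 32\right) \left(21 - 7\right)\right)\right) - 1571} = \sqrt{\left(\left(-8\right) \left(-9\right) + 8 \left(- \left(-30\right) 14\right)\right) - 1571} = \sqrt{\left(72 + 8 \left(\left(-1\right) \left(-420\right)\right)\right) - 1571} = \sqrt{\left(72 + 8 \cdot 420\right) - 1571} = \sqrt{\left(72 + 3360\right) - 1571} = \sqrt{3432 - 1571} = \sqrt{1861}$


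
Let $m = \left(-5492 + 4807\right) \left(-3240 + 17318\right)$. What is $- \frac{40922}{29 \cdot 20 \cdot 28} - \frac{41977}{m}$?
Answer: $- \frac{2813905257}{1118637880} \approx -2.5155$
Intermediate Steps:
$m = -9643430$ ($m = \left(-685\right) 14078 = -9643430$)
$- \frac{40922}{29 \cdot 20 \cdot 28} - \frac{41977}{m} = - \frac{40922}{29 \cdot 20 \cdot 28} - \frac{41977}{-9643430} = - \frac{40922}{580 \cdot 28} - - \frac{41977}{9643430} = - \frac{40922}{16240} + \frac{41977}{9643430} = \left(-40922\right) \frac{1}{16240} + \frac{41977}{9643430} = - \frac{2923}{1160} + \frac{41977}{9643430} = - \frac{2813905257}{1118637880}$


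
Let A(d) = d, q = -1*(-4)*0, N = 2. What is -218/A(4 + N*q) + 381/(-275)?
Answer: -30737/550 ≈ -55.885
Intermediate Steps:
q = 0 (q = 4*0 = 0)
-218/A(4 + N*q) + 381/(-275) = -218/(4 + 2*0) + 381/(-275) = -218/(4 + 0) + 381*(-1/275) = -218/4 - 381/275 = -218*¼ - 381/275 = -109/2 - 381/275 = -30737/550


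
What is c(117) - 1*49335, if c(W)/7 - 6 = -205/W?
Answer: -5768716/117 ≈ -49305.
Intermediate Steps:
c(W) = 42 - 1435/W (c(W) = 42 + 7*(-205/W) = 42 - 1435/W)
c(117) - 1*49335 = (42 - 1435/117) - 1*49335 = (42 - 1435*1/117) - 49335 = (42 - 1435/117) - 49335 = 3479/117 - 49335 = -5768716/117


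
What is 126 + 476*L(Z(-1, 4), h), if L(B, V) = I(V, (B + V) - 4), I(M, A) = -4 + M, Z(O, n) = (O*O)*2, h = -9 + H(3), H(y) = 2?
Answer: -5110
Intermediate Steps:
h = -7 (h = -9 + 2 = -7)
Z(O, n) = 2*O² (Z(O, n) = O²*2 = 2*O²)
L(B, V) = -4 + V
126 + 476*L(Z(-1, 4), h) = 126 + 476*(-4 - 7) = 126 + 476*(-11) = 126 - 5236 = -5110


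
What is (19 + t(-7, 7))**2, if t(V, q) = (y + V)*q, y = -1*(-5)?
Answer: 25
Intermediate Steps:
y = 5
t(V, q) = q*(5 + V) (t(V, q) = (5 + V)*q = q*(5 + V))
(19 + t(-7, 7))**2 = (19 + 7*(5 - 7))**2 = (19 + 7*(-2))**2 = (19 - 14)**2 = 5**2 = 25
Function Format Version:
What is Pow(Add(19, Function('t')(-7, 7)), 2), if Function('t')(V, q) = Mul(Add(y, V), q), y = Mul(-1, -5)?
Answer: 25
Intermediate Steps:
y = 5
Function('t')(V, q) = Mul(q, Add(5, V)) (Function('t')(V, q) = Mul(Add(5, V), q) = Mul(q, Add(5, V)))
Pow(Add(19, Function('t')(-7, 7)), 2) = Pow(Add(19, Mul(7, Add(5, -7))), 2) = Pow(Add(19, Mul(7, -2)), 2) = Pow(Add(19, -14), 2) = Pow(5, 2) = 25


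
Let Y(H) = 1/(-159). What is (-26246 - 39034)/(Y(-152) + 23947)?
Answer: -2594880/951893 ≈ -2.7260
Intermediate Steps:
Y(H) = -1/159
(-26246 - 39034)/(Y(-152) + 23947) = (-26246 - 39034)/(-1/159 + 23947) = -65280/3807572/159 = -65280*159/3807572 = -2594880/951893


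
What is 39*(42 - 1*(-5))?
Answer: 1833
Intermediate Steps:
39*(42 - 1*(-5)) = 39*(42 + 5) = 39*47 = 1833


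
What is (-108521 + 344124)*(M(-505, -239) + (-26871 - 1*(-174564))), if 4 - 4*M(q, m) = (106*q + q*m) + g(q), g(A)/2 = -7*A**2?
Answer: 964549493483/4 ≈ 2.4114e+11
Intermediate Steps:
g(A) = -14*A**2 (g(A) = 2*(-7*A**2) = -14*A**2)
M(q, m) = 1 - 53*q/2 + 7*q**2/2 - m*q/4 (M(q, m) = 1 - ((106*q + q*m) - 14*q**2)/4 = 1 - ((106*q + m*q) - 14*q**2)/4 = 1 - (-14*q**2 + 106*q + m*q)/4 = 1 + (-53*q/2 + 7*q**2/2 - m*q/4) = 1 - 53*q/2 + 7*q**2/2 - m*q/4)
(-108521 + 344124)*(M(-505, -239) + (-26871 - 1*(-174564))) = (-108521 + 344124)*((1 - 53/2*(-505) + (7/2)*(-505)**2 - 1/4*(-239)*(-505)) + (-26871 - 1*(-174564))) = 235603*((1 + 26765/2 + (7/2)*255025 - 120695/4) + (-26871 + 174564)) = 235603*((1 + 26765/2 + 1785175/2 - 120695/4) + 147693) = 235603*(3503189/4 + 147693) = 235603*(4093961/4) = 964549493483/4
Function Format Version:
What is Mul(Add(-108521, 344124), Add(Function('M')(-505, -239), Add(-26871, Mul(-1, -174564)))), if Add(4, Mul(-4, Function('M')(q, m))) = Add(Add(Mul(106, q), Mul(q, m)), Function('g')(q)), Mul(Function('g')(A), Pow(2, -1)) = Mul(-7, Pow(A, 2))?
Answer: Rational(964549493483, 4) ≈ 2.4114e+11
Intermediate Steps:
Function('g')(A) = Mul(-14, Pow(A, 2)) (Function('g')(A) = Mul(2, Mul(-7, Pow(A, 2))) = Mul(-14, Pow(A, 2)))
Function('M')(q, m) = Add(1, Mul(Rational(-53, 2), q), Mul(Rational(7, 2), Pow(q, 2)), Mul(Rational(-1, 4), m, q)) (Function('M')(q, m) = Add(1, Mul(Rational(-1, 4), Add(Add(Mul(106, q), Mul(q, m)), Mul(-14, Pow(q, 2))))) = Add(1, Mul(Rational(-1, 4), Add(Add(Mul(106, q), Mul(m, q)), Mul(-14, Pow(q, 2))))) = Add(1, Mul(Rational(-1, 4), Add(Mul(-14, Pow(q, 2)), Mul(106, q), Mul(m, q)))) = Add(1, Add(Mul(Rational(-53, 2), q), Mul(Rational(7, 2), Pow(q, 2)), Mul(Rational(-1, 4), m, q))) = Add(1, Mul(Rational(-53, 2), q), Mul(Rational(7, 2), Pow(q, 2)), Mul(Rational(-1, 4), m, q)))
Mul(Add(-108521, 344124), Add(Function('M')(-505, -239), Add(-26871, Mul(-1, -174564)))) = Mul(Add(-108521, 344124), Add(Add(1, Mul(Rational(-53, 2), -505), Mul(Rational(7, 2), Pow(-505, 2)), Mul(Rational(-1, 4), -239, -505)), Add(-26871, Mul(-1, -174564)))) = Mul(235603, Add(Add(1, Rational(26765, 2), Mul(Rational(7, 2), 255025), Rational(-120695, 4)), Add(-26871, 174564))) = Mul(235603, Add(Add(1, Rational(26765, 2), Rational(1785175, 2), Rational(-120695, 4)), 147693)) = Mul(235603, Add(Rational(3503189, 4), 147693)) = Mul(235603, Rational(4093961, 4)) = Rational(964549493483, 4)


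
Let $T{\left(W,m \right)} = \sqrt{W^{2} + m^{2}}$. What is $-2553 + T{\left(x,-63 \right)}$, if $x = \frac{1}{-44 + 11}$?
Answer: $-2553 + \frac{\sqrt{4322242}}{33} \approx -2490.0$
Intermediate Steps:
$x = - \frac{1}{33}$ ($x = \frac{1}{-33} = - \frac{1}{33} \approx -0.030303$)
$-2553 + T{\left(x,-63 \right)} = -2553 + \sqrt{\left(- \frac{1}{33}\right)^{2} + \left(-63\right)^{2}} = -2553 + \sqrt{\frac{1}{1089} + 3969} = -2553 + \sqrt{\frac{4322242}{1089}} = -2553 + \frac{\sqrt{4322242}}{33}$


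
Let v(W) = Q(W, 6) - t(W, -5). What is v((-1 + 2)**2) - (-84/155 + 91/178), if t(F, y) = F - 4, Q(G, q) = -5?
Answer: -54333/27590 ≈ -1.9693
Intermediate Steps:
t(F, y) = -4 + F
v(W) = -1 - W (v(W) = -5 - (-4 + W) = -5 + (4 - W) = -1 - W)
v((-1 + 2)**2) - (-84/155 + 91/178) = (-1 - (-1 + 2)**2) - (-84/155 + 91/178) = (-1 - 1*1**2) - (-84*1/155 + 91*(1/178)) = (-1 - 1*1) - (-84/155 + 91/178) = (-1 - 1) - 1*(-847/27590) = -2 + 847/27590 = -54333/27590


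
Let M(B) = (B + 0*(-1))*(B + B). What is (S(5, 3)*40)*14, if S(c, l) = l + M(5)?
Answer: 29680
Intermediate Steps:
M(B) = 2*B**2 (M(B) = (B + 0)*(2*B) = B*(2*B) = 2*B**2)
S(c, l) = 50 + l (S(c, l) = l + 2*5**2 = l + 2*25 = l + 50 = 50 + l)
(S(5, 3)*40)*14 = ((50 + 3)*40)*14 = (53*40)*14 = 2120*14 = 29680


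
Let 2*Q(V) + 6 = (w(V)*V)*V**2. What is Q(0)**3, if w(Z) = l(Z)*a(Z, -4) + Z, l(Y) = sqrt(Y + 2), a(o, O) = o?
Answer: -27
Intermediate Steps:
l(Y) = sqrt(2 + Y)
w(Z) = Z + Z*sqrt(2 + Z) (w(Z) = sqrt(2 + Z)*Z + Z = Z*sqrt(2 + Z) + Z = Z + Z*sqrt(2 + Z))
Q(V) = -3 + V**4*(1 + sqrt(2 + V))/2 (Q(V) = -3 + (((V*(1 + sqrt(2 + V)))*V)*V**2)/2 = -3 + ((V**2*(1 + sqrt(2 + V)))*V**2)/2 = -3 + (V**4*(1 + sqrt(2 + V)))/2 = -3 + V**4*(1 + sqrt(2 + V))/2)
Q(0)**3 = (-3 + (1/2)*0**4*(1 + sqrt(2 + 0)))**3 = (-3 + (1/2)*0*(1 + sqrt(2)))**3 = (-3 + 0)**3 = (-3)**3 = -27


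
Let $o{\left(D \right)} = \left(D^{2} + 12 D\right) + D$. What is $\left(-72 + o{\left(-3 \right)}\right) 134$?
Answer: $-13668$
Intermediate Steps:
$o{\left(D \right)} = D^{2} + 13 D$
$\left(-72 + o{\left(-3 \right)}\right) 134 = \left(-72 - 3 \left(13 - 3\right)\right) 134 = \left(-72 - 30\right) 134 = \left(-102\right) 134 = -13668$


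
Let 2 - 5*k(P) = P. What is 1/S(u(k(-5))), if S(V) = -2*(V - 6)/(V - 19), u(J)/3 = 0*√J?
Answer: -19/12 ≈ -1.5833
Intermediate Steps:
k(P) = ⅖ - P/5
u(J) = 0 (u(J) = 3*(0*√J) = 3*0 = 0)
S(V) = -2*(-6 + V)/(-19 + V)
1/S(u(k(-5))) = 1/(2*(6 - 1*0)/(-19 + 0)) = 1/(2*(6 + 0)/(-19)) = 1/(2*(-1/19)*6) = 1/(-12/19) = -19/12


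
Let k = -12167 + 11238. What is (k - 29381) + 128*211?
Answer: -3302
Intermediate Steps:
k = -929
(k - 29381) + 128*211 = (-929 - 29381) + 128*211 = -30310 + 27008 = -3302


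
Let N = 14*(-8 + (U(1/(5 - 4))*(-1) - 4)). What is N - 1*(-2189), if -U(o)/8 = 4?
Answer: 2469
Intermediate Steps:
U(o) = -32 (U(o) = -8*4 = -32)
N = 280 (N = 14*(-8 + (-32*(-1) - 4)) = 14*(-8 + (32 - 4)) = 14*(-8 + 28) = 14*20 = 280)
N - 1*(-2189) = 280 - 1*(-2189) = 280 + 2189 = 2469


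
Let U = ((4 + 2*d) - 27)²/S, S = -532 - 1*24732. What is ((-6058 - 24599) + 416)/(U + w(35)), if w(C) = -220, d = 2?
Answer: 764008624/5558441 ≈ 137.45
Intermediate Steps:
S = -25264 (S = -532 - 24732 = -25264)
U = -361/25264 (U = ((4 + 2*2) - 27)²/(-25264) = ((4 + 4) - 27)²*(-1/25264) = (8 - 27)²*(-1/25264) = (-19)²*(-1/25264) = 361*(-1/25264) = -361/25264 ≈ -0.014289)
((-6058 - 24599) + 416)/(U + w(35)) = ((-6058 - 24599) + 416)/(-361/25264 - 220) = (-30657 + 416)/(-5558441/25264) = -30241*(-25264/5558441) = 764008624/5558441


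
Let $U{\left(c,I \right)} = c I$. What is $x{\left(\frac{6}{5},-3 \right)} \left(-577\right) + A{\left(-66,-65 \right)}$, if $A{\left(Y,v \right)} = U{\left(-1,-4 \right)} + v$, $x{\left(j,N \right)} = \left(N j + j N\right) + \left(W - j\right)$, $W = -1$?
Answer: $\frac{26814}{5} \approx 5362.8$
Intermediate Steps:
$U{\left(c,I \right)} = I c$
$x{\left(j,N \right)} = -1 - j + 2 N j$ ($x{\left(j,N \right)} = \left(N j + j N\right) - \left(1 + j\right) = \left(N j + N j\right) - \left(1 + j\right) = 2 N j - \left(1 + j\right) = -1 - j + 2 N j$)
$A{\left(Y,v \right)} = 4 + v$ ($A{\left(Y,v \right)} = \left(-4\right) \left(-1\right) + v = 4 + v$)
$x{\left(\frac{6}{5},-3 \right)} \left(-577\right) + A{\left(-66,-65 \right)} = \left(-1 - \frac{6}{5} + 2 \left(-3\right) \frac{6}{5}\right) \left(-577\right) + \left(4 - 65\right) = \left(-1 - 6 \cdot \frac{1}{5} + 2 \left(-3\right) 6 \cdot \frac{1}{5}\right) \left(-577\right) - 61 = \left(-1 - \frac{6}{5} + 2 \left(-3\right) \frac{6}{5}\right) \left(-577\right) - 61 = \left(-1 - \frac{6}{5} - \frac{36}{5}\right) \left(-577\right) - 61 = \left(- \frac{47}{5}\right) \left(-577\right) - 61 = \frac{27119}{5} - 61 = \frac{26814}{5}$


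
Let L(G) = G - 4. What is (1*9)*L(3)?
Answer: -9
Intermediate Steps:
L(G) = -4 + G
(1*9)*L(3) = (1*9)*(-4 + 3) = 9*(-1) = -9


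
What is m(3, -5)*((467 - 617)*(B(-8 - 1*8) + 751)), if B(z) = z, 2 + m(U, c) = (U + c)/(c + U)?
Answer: 110250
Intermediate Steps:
m(U, c) = -1 (m(U, c) = -2 + (U + c)/(c + U) = -2 + (U + c)/(U + c) = -2 + 1 = -1)
m(3, -5)*((467 - 617)*(B(-8 - 1*8) + 751)) = -(467 - 617)*((-8 - 1*8) + 751) = -(-150)*((-8 - 8) + 751) = -(-150)*(-16 + 751) = -(-150)*735 = -1*(-110250) = 110250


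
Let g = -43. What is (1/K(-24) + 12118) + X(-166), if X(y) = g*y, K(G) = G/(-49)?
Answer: 462193/24 ≈ 19258.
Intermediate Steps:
K(G) = -G/49 (K(G) = G*(-1/49) = -G/49)
X(y) = -43*y
(1/K(-24) + 12118) + X(-166) = (1/(-1/49*(-24)) + 12118) - 43*(-166) = (1/(24/49) + 12118) + 7138 = (49/24 + 12118) + 7138 = 290881/24 + 7138 = 462193/24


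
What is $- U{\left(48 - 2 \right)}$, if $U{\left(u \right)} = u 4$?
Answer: $-184$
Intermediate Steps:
$U{\left(u \right)} = 4 u$
$- U{\left(48 - 2 \right)} = - 4 \left(48 - 2\right) = - 4 \cdot 46 = \left(-1\right) 184 = -184$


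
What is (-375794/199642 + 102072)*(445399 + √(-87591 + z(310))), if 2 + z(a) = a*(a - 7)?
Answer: 4538055148419785/99821 + 10188741215*√6337/99821 ≈ 4.5470e+10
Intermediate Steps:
z(a) = -2 + a*(-7 + a) (z(a) = -2 + a*(a - 7) = -2 + a*(-7 + a))
(-375794/199642 + 102072)*(445399 + √(-87591 + z(310))) = (-375794/199642 + 102072)*(445399 + √(-87591 + (-2 + 310² - 7*310))) = (-375794*1/199642 + 102072)*(445399 + √(-87591 + (-2 + 96100 - 2170))) = (-187897/99821 + 102072)*(445399 + √(-87591 + 93928)) = 10188741215*(445399 + √6337)/99821 = 4538055148419785/99821 + 10188741215*√6337/99821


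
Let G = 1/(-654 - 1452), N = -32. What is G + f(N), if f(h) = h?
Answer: -67393/2106 ≈ -32.000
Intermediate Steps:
G = -1/2106 (G = 1/(-2106) = -1/2106 ≈ -0.00047483)
G + f(N) = -1/2106 - 32 = -67393/2106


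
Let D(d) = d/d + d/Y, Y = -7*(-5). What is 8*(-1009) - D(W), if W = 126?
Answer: -40383/5 ≈ -8076.6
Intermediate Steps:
Y = 35
D(d) = 1 + d/35 (D(d) = d/d + d/35 = 1 + d*(1/35) = 1 + d/35)
8*(-1009) - D(W) = 8*(-1009) - (1 + (1/35)*126) = -8072 - (1 + 18/5) = -8072 - 1*23/5 = -8072 - 23/5 = -40383/5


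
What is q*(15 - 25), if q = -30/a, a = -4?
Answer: -75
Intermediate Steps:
q = 15/2 (q = -30/(-4) = -30*(-¼) = 15/2 ≈ 7.5000)
q*(15 - 25) = 15*(15 - 25)/2 = (15/2)*(-10) = -75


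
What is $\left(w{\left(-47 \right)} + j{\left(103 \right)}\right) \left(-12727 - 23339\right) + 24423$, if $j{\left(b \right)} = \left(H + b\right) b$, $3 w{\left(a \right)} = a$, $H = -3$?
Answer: $-370890343$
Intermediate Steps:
$w{\left(a \right)} = \frac{a}{3}$
$j{\left(b \right)} = b \left(-3 + b\right)$ ($j{\left(b \right)} = \left(-3 + b\right) b = b \left(-3 + b\right)$)
$\left(w{\left(-47 \right)} + j{\left(103 \right)}\right) \left(-12727 - 23339\right) + 24423 = \left(\frac{1}{3} \left(-47\right) + 103 \left(-3 + 103\right)\right) \left(-12727 - 23339\right) + 24423 = \left(- \frac{47}{3} + 103 \cdot 100\right) \left(-36066\right) + 24423 = \left(- \frac{47}{3} + 10300\right) \left(-36066\right) + 24423 = \frac{30853}{3} \left(-36066\right) + 24423 = -370914766 + 24423 = -370890343$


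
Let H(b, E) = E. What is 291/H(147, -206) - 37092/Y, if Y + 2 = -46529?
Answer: -5899569/9585386 ≈ -0.61548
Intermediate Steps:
Y = -46531 (Y = -2 - 46529 = -46531)
291/H(147, -206) - 37092/Y = 291/(-206) - 37092/(-46531) = 291*(-1/206) - 37092*(-1/46531) = -291/206 + 37092/46531 = -5899569/9585386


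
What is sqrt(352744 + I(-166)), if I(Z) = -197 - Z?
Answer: sqrt(352713) ≈ 593.90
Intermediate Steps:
sqrt(352744 + I(-166)) = sqrt(352744 + (-197 - 1*(-166))) = sqrt(352744 + (-197 + 166)) = sqrt(352744 - 31) = sqrt(352713)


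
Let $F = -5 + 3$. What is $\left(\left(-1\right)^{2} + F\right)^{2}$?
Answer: $1$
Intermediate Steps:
$F = -2$
$\left(\left(-1\right)^{2} + F\right)^{2} = \left(\left(-1\right)^{2} - 2\right)^{2} = \left(1 - 2\right)^{2} = \left(-1\right)^{2} = 1$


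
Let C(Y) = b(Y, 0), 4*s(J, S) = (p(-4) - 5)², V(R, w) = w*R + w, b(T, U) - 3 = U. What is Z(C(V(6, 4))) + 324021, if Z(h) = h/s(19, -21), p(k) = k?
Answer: 8748571/27 ≈ 3.2402e+5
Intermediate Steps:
b(T, U) = 3 + U
V(R, w) = w + R*w (V(R, w) = R*w + w = w + R*w)
s(J, S) = 81/4 (s(J, S) = (-4 - 5)²/4 = (¼)*(-9)² = (¼)*81 = 81/4)
C(Y) = 3 (C(Y) = 3 + 0 = 3)
Z(h) = 4*h/81 (Z(h) = h/(81/4) = h*(4/81) = 4*h/81)
Z(C(V(6, 4))) + 324021 = (4/81)*3 + 324021 = 4/27 + 324021 = 8748571/27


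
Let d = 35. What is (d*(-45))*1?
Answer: -1575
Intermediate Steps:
(d*(-45))*1 = (35*(-45))*1 = -1575*1 = -1575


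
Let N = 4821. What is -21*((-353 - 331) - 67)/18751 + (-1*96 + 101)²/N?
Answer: 76500766/90398571 ≈ 0.84626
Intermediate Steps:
-21*((-353 - 331) - 67)/18751 + (-1*96 + 101)²/N = -21*((-353 - 331) - 67)/18751 + (-1*96 + 101)²/4821 = -21*(-684 - 67)*(1/18751) + (-96 + 101)²*(1/4821) = -21*(-751)*(1/18751) + 5²*(1/4821) = 15771*(1/18751) + 25*(1/4821) = 15771/18751 + 25/4821 = 76500766/90398571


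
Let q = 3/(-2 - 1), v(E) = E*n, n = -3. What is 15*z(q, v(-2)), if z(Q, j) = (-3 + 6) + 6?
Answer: 135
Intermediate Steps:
v(E) = -3*E (v(E) = E*(-3) = -3*E)
q = -1 (q = 3/(-3) = -⅓*3 = -1)
z(Q, j) = 9 (z(Q, j) = 3 + 6 = 9)
15*z(q, v(-2)) = 15*9 = 135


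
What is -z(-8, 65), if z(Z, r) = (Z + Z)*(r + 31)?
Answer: 1536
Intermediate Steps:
z(Z, r) = 2*Z*(31 + r) (z(Z, r) = (2*Z)*(31 + r) = 2*Z*(31 + r))
-z(-8, 65) = -2*(-8)*(31 + 65) = -2*(-8)*96 = -1*(-1536) = 1536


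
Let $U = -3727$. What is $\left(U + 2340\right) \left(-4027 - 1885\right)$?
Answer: $8199944$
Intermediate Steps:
$\left(U + 2340\right) \left(-4027 - 1885\right) = \left(-3727 + 2340\right) \left(-4027 - 1885\right) = - 1387 \left(-4027 - 1885\right) = \left(-1387\right) \left(-5912\right) = 8199944$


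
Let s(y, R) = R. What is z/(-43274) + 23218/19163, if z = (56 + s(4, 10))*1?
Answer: 45612317/37693621 ≈ 1.2101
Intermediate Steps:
z = 66 (z = (56 + 10)*1 = 66*1 = 66)
z/(-43274) + 23218/19163 = 66/(-43274) + 23218/19163 = 66*(-1/43274) + 23218*(1/19163) = -3/1967 + 23218/19163 = 45612317/37693621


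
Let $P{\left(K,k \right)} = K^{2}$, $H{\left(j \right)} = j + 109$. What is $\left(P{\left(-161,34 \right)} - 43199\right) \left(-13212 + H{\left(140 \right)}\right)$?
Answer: $223974714$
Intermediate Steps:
$H{\left(j \right)} = 109 + j$
$\left(P{\left(-161,34 \right)} - 43199\right) \left(-13212 + H{\left(140 \right)}\right) = \left(\left(-161\right)^{2} - 43199\right) \left(-13212 + \left(109 + 140\right)\right) = \left(25921 - 43199\right) \left(-13212 + 249\right) = \left(-17278\right) \left(-12963\right) = 223974714$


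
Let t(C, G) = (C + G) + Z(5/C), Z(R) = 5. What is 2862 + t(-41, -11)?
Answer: 2815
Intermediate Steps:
t(C, G) = 5 + C + G (t(C, G) = (C + G) + 5 = 5 + C + G)
2862 + t(-41, -11) = 2862 + (5 - 41 - 11) = 2862 - 47 = 2815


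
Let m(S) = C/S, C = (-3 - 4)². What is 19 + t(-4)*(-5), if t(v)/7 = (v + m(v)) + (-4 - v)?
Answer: 2351/4 ≈ 587.75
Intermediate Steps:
C = 49 (C = (-7)² = 49)
m(S) = 49/S
t(v) = -28 + 343/v (t(v) = 7*((v + 49/v) + (-4 - v)) = 7*(-4 + 49/v) = -28 + 343/v)
19 + t(-4)*(-5) = 19 + (-28 + 343/(-4))*(-5) = 19 + (-28 + 343*(-¼))*(-5) = 19 + (-28 - 343/4)*(-5) = 19 - 455/4*(-5) = 19 + 2275/4 = 2351/4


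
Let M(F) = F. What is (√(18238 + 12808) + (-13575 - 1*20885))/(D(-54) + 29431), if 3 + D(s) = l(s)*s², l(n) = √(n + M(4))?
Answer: -63380555/80697499 + 139783*√86/322789996 - 69255*I*√43/161394998 + 31401675*I*√2/80697499 ≈ -0.78139 + 0.5475*I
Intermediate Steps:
l(n) = √(4 + n) (l(n) = √(n + 4) = √(4 + n))
D(s) = -3 + s²*√(4 + s) (D(s) = -3 + √(4 + s)*s² = -3 + s²*√(4 + s))
(√(18238 + 12808) + (-13575 - 1*20885))/(D(-54) + 29431) = (√(18238 + 12808) + (-13575 - 1*20885))/((-3 + (-54)²*√(4 - 54)) + 29431) = (√31046 + (-13575 - 20885))/((-3 + 2916*√(-50)) + 29431) = (19*√86 - 34460)/((-3 + 2916*(5*I*√2)) + 29431) = (-34460 + 19*√86)/((-3 + 14580*I*√2) + 29431) = (-34460 + 19*√86)/(29428 + 14580*I*√2)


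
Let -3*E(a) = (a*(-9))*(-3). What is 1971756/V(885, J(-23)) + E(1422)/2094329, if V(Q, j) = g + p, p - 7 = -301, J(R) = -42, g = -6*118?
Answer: -688253099220/349752943 ≈ -1967.8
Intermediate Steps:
E(a) = -9*a (E(a) = -a*(-9)*(-3)/3 = -(-9*a)*(-3)/3 = -9*a)
g = -708
p = -294 (p = 7 - 301 = -294)
V(Q, j) = -1002 (V(Q, j) = -708 - 294 = -1002)
1971756/V(885, J(-23)) + E(1422)/2094329 = 1971756/(-1002) - 9*1422/2094329 = 1971756*(-1/1002) - 12798*1/2094329 = -328626/167 - 12798/2094329 = -688253099220/349752943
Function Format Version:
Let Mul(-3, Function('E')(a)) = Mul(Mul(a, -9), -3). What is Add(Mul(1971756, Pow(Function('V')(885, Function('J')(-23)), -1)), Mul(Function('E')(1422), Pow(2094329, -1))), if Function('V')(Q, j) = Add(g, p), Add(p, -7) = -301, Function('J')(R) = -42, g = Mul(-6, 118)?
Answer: Rational(-688253099220, 349752943) ≈ -1967.8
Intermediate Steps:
Function('E')(a) = Mul(-9, a) (Function('E')(a) = Mul(Rational(-1, 3), Mul(Mul(a, -9), -3)) = Mul(Rational(-1, 3), Mul(Mul(-9, a), -3)) = Mul(Rational(-1, 3), Mul(27, a)) = Mul(-9, a))
g = -708
p = -294 (p = Add(7, -301) = -294)
Function('V')(Q, j) = -1002 (Function('V')(Q, j) = Add(-708, -294) = -1002)
Add(Mul(1971756, Pow(Function('V')(885, Function('J')(-23)), -1)), Mul(Function('E')(1422), Pow(2094329, -1))) = Add(Mul(1971756, Pow(-1002, -1)), Mul(Mul(-9, 1422), Pow(2094329, -1))) = Add(Mul(1971756, Rational(-1, 1002)), Mul(-12798, Rational(1, 2094329))) = Add(Rational(-328626, 167), Rational(-12798, 2094329)) = Rational(-688253099220, 349752943)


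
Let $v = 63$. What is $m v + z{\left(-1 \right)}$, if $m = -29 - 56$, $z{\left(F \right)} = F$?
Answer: $-5356$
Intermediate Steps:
$m = -85$
$m v + z{\left(-1 \right)} = \left(-85\right) 63 - 1 = -5355 - 1 = -5356$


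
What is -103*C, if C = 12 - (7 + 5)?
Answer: 0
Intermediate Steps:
C = 0 (C = 12 - 1*12 = 12 - 12 = 0)
-103*C = -103*0 = 0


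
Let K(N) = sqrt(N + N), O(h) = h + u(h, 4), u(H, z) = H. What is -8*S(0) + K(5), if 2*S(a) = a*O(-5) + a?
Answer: sqrt(10) ≈ 3.1623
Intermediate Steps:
O(h) = 2*h (O(h) = h + h = 2*h)
K(N) = sqrt(2)*sqrt(N) (K(N) = sqrt(2*N) = sqrt(2)*sqrt(N))
S(a) = -9*a/2 (S(a) = (a*(2*(-5)) + a)/2 = (a*(-10) + a)/2 = (-10*a + a)/2 = (-9*a)/2 = -9*a/2)
-8*S(0) + K(5) = -(-36)*0 + sqrt(2)*sqrt(5) = -8*0 + sqrt(10) = 0 + sqrt(10) = sqrt(10)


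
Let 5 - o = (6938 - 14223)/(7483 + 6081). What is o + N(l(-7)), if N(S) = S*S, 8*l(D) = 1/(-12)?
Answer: 173045311/31251456 ≈ 5.5372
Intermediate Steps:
l(D) = -1/96 (l(D) = (⅛)/(-12) = (⅛)*(-1/12) = -1/96)
N(S) = S²
o = 75105/13564 (o = 5 - (6938 - 14223)/(7483 + 6081) = 5 - (-7285)/13564 = 5 - 1*(-7285/13564) = 5 + 7285/13564 = 75105/13564 ≈ 5.5371)
o + N(l(-7)) = 75105/13564 + (-1/96)² = 75105/13564 + 1/9216 = 173045311/31251456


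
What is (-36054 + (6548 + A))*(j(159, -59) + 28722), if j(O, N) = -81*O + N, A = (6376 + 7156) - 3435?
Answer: -306351656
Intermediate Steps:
A = 10097 (A = 13532 - 3435 = 10097)
j(O, N) = N - 81*O
(-36054 + (6548 + A))*(j(159, -59) + 28722) = (-36054 + (6548 + 10097))*((-59 - 81*159) + 28722) = (-36054 + 16645)*((-59 - 12879) + 28722) = -19409*(-12938 + 28722) = -19409*15784 = -306351656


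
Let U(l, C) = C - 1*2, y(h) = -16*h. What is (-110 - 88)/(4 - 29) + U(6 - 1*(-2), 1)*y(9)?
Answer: 3798/25 ≈ 151.92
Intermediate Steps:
U(l, C) = -2 + C (U(l, C) = C - 2 = -2 + C)
(-110 - 88)/(4 - 29) + U(6 - 1*(-2), 1)*y(9) = (-110 - 88)/(4 - 29) + (-2 + 1)*(-16*9) = -198/(-25) - 1*(-144) = -198*(-1/25) + 144 = 198/25 + 144 = 3798/25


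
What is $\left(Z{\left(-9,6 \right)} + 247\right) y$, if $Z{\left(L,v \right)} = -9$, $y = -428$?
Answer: $-101864$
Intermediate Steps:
$\left(Z{\left(-9,6 \right)} + 247\right) y = \left(-9 + 247\right) \left(-428\right) = 238 \left(-428\right) = -101864$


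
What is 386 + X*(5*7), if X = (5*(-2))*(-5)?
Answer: 2136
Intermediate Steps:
X = 50 (X = -10*(-5) = 50)
386 + X*(5*7) = 386 + 50*(5*7) = 386 + 50*35 = 386 + 1750 = 2136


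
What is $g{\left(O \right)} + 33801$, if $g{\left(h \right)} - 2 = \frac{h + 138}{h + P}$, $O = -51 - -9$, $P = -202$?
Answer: $\frac{2061959}{61} \approx 33803.0$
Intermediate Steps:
$O = -42$ ($O = -51 + 9 = -42$)
$g{\left(h \right)} = 2 + \frac{138 + h}{-202 + h}$ ($g{\left(h \right)} = 2 + \frac{h + 138}{h - 202} = 2 + \frac{138 + h}{-202 + h}$)
$g{\left(O \right)} + 33801 = \frac{-266 + 3 \left(-42\right)}{-202 - 42} + 33801 = \frac{-266 - 126}{-244} + 33801 = \left(- \frac{1}{244}\right) \left(-392\right) + 33801 = \frac{98}{61} + 33801 = \frac{2061959}{61}$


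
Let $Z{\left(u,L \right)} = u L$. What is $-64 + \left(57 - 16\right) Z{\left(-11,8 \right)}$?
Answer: $-3672$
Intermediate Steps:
$Z{\left(u,L \right)} = L u$
$-64 + \left(57 - 16\right) Z{\left(-11,8 \right)} = -64 + \left(57 - 16\right) 8 \left(-11\right) = -64 + \left(57 - 16\right) \left(-88\right) = -64 + 41 \left(-88\right) = -64 - 3608 = -3672$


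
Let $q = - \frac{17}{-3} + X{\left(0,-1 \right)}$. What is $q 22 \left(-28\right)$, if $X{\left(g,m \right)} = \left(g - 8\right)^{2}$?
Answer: $- \frac{128744}{3} \approx -42915.0$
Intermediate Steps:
$X{\left(g,m \right)} = \left(-8 + g\right)^{2}$ ($X{\left(g,m \right)} = \left(g - 8\right)^{2} = \left(-8 + g\right)^{2}$)
$q = \frac{209}{3}$ ($q = - \frac{17}{-3} + \left(-8 + 0\right)^{2} = \left(-17\right) \left(- \frac{1}{3}\right) + \left(-8\right)^{2} = \frac{17}{3} + 64 = \frac{209}{3} \approx 69.667$)
$q 22 \left(-28\right) = \frac{209}{3} \cdot 22 \left(-28\right) = \frac{4598}{3} \left(-28\right) = - \frac{128744}{3}$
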